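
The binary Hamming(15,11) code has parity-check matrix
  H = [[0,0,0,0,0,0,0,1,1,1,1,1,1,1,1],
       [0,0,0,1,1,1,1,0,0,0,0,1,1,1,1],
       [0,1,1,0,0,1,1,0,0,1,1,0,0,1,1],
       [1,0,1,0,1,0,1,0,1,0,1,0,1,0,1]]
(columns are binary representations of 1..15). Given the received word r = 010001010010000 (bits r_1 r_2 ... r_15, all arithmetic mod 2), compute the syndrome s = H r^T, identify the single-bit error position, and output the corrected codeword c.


s = (0, 1, 1, 1)^T, error position = 7, corrected codeword c = 010001110010000

Compute s = H r^T mod 2 one row at a time:
  s_1 = 1 + 0 + 0 + 1 + 0 + 0 + 0 + 0 = 2 ≡ 0 (mod 2).
  s_2 = 0 + 0 + 1 + 0 + 0 + 0 + 0 + 0 = 1 ≡ 1 (mod 2).
  s_3 = 1 + 0 + 1 + 0 + 0 + 1 + 0 + 0 = 3 ≡ 1 (mod 2).
  s_4 = 0 + 0 + 0 + 0 + 0 + 1 + 0 + 0 = 1 ≡ 1 (mod 2).
s = (0, 1, 1, 1)^T — this equals column 7 of H (binary 0111), so error is at position 7.
Correct: flip bit 7 of r = 010001010010000 to get c = 010001110010000.


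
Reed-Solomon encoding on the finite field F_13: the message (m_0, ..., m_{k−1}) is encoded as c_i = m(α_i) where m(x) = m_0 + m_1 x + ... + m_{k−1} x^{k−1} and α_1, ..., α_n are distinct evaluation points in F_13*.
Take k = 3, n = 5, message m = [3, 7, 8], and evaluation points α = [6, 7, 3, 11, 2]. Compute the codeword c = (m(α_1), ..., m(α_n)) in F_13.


c = [8, 2, 5, 8, 10]

Message polynomial: m(x) = 3 + 7·x + 8·x^2 (mod 13).
For each evaluation point α_i, compute m(α_i) mod 13:
  α_1 = 6: Horner steps 8 → 3 → 8, so m(6) = 8.
  α_2 = 7: Horner steps 8 → 11 → 2, so m(7) = 2.
  α_3 = 3: Horner steps 8 → 5 → 5, so m(3) = 5.
  α_4 = 11: Horner steps 8 → 4 → 8, so m(11) = 8.
  α_5 = 2: Horner steps 8 → 10 → 10, so m(2) = 10.
Codeword c = [8, 2, 5, 8, 10] ∈ F_13^5.


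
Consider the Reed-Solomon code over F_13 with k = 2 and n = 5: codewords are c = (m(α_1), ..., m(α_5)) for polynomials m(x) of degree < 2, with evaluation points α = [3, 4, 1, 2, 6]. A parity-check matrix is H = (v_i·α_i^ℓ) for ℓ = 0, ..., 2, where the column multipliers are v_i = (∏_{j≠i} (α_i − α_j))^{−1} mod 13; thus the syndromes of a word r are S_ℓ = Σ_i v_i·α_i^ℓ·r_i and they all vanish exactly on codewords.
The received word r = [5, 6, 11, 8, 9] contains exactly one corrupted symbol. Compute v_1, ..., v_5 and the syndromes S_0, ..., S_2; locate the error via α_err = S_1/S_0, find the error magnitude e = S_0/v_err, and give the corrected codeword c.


S = (4, 3, 12), error at position 2, error magnitude e = 4, c = [5, 2, 11, 8, 9].

Step 1: column multipliers v_i = (∏_{j≠i}(α_i − α_j))^{−1} mod 13.
  i = 1 (α = 3): (3−4)(3−1)(3−2)(3−6) = (−1)·2·1·(−3) = 6 ≡ 6, so v_1 = 6^{−1} = 11 (mod 13).
  i = 2 (α = 4): (4−3)(4−1)(4−2)(4−6) = 1·3·2·(−2) = −12 ≡ 1, so v_2 = 1^{−1} = 1 (mod 13).
  i = 3 (α = 1): (1−3)(1−4)(1−2)(1−6) = (−2)·(−3)·(−1)·(−5) = 30 ≡ 4, so v_3 = 4^{−1} = 10 (mod 13).
  i = 4 (α = 2): (2−3)(2−4)(2−1)(2−6) = (−1)·(−2)·1·(−4) = −8 ≡ 5, so v_4 = 5^{−1} = 8 (mod 13).
  i = 5 (α = 6): (6−3)(6−4)(6−1)(6−2) = 3·2·5·4 = 120 ≡ 3, so v_5 = 3^{−1} = 9 (mod 13).
  v = [11, 1, 10, 8, 9].
Step 2: syndromes of r = [5, 6, 11, 8, 9] (all sums mod 13).
  S_0 = Σ v_i r_i = 11·5 + 1·6 + 10·11 + 8·8 + 9·9 = 316 ≡ 4.
  S_1 = Σ v_i α_i r_i = 11·3·5 + 1·4·6 + 10·1·11 + 8·2·8 + 9·6·9 = 913 ≡ 3.
  α_i^2 mod 13 = [9, 3, 1, 4, 10].
  S_2 = Σ v_i α_i^2 r_i = 11·9·5 + 1·3·6 + 10·1·11 + 8·4·8 + 9·10·9 = 1689 ≡ 12.
  S = (4, 3, 12) ≠ 0, so r is not a codeword (an error is present).
Step 3: locate the error. For a single error e at position i, S_ℓ = v_i·e·α_i^ℓ, so α_err = S_1/S_0.
  S_0^{−1} = 4^{−1} = 10 (mod 13), so α_err = 3·10 = 30 ≡ 4 = α_2. Error position i = 2.
  Consistency check: S_2/S_1 = 12·9 = 108 ≡ 4 = α_err ✓ (single-error assumption holds).
Step 4: error magnitude e = S_0/v_2 = S_0·∏_{j≠2}(α_2 − α_j) = 4·1 = 4 ≡ 4 (mod 13).
Step 5: correct position 2: c_2 = r_2 − e = 6 − 4 ≡ 2 (mod 13). Hence c = [5, 2, 11, 8, 9].
  Check: interpolating c through the α_i gives m(x) = 1 + 10·x (degree < 2) with m(α_i) = c_i for every i, so c is indeed a codeword.


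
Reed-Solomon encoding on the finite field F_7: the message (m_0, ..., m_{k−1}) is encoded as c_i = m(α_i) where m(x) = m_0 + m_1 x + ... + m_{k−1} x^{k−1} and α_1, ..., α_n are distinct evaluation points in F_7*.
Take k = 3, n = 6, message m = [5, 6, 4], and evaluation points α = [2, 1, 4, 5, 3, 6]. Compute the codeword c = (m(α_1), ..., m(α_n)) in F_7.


c = [5, 1, 2, 2, 3, 3]

Message polynomial: m(x) = 5 + 6·x + 4·x^2 (mod 7).
For each evaluation point α_i, compute m(α_i) mod 7:
  α_1 = 2: Horner steps 4 → 0 → 5, so m(2) = 5.
  α_2 = 1: Horner steps 4 → 3 → 1, so m(1) = 1.
  α_3 = 4: Horner steps 4 → 1 → 2, so m(4) = 2.
  α_4 = 5: Horner steps 4 → 5 → 2, so m(5) = 2.
  α_5 = 3: Horner steps 4 → 4 → 3, so m(3) = 3.
  α_6 = 6: Horner steps 4 → 2 → 3, so m(6) = 3.
Codeword c = [5, 1, 2, 2, 3, 3] ∈ F_7^6.


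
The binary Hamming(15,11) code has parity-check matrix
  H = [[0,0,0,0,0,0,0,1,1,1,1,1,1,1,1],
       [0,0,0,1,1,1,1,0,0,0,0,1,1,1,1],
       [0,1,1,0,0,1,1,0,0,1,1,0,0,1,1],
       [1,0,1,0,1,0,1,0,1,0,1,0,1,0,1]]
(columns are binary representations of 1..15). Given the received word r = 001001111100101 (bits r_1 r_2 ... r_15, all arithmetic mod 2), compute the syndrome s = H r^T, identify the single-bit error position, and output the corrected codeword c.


s = (1, 0, 1, 1)^T, error position = 11, corrected codeword c = 001001111110101

Compute s = H r^T mod 2 one row at a time:
  s_1 = 1 + 1 + 1 + 0 + 0 + 1 + 0 + 1 = 5 ≡ 1 (mod 2).
  s_2 = 0 + 0 + 1 + 1 + 0 + 1 + 0 + 1 = 4 ≡ 0 (mod 2).
  s_3 = 0 + 1 + 1 + 1 + 1 + 0 + 0 + 1 = 5 ≡ 1 (mod 2).
  s_4 = 0 + 1 + 0 + 1 + 1 + 0 + 1 + 1 = 5 ≡ 1 (mod 2).
s = (1, 0, 1, 1)^T — this equals column 11 of H (binary 1011), so error is at position 11.
Correct: flip bit 11 of r = 001001111100101 to get c = 001001111110101.


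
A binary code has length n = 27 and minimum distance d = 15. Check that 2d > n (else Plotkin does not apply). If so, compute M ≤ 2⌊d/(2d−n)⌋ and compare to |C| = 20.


Plotkin bound M ≤ 10; given |C| = 20 > bound (violated).

Check applicability: 2d = 30, n = 27.
2d − n = 3 > 0, so Plotkin applies.
Compute d/(2d−n) = 15/3 ≈ 5.0000.
⌊d/(2d−n)⌋ = 5.
Plotkin bound: M ≤ 2·5 = 10.
Given |C| = 20, check: VIOLATED.
This |C| is above the Plotkin bound, so no binary code with n = 27, d = 15 and 20 codewords exists.


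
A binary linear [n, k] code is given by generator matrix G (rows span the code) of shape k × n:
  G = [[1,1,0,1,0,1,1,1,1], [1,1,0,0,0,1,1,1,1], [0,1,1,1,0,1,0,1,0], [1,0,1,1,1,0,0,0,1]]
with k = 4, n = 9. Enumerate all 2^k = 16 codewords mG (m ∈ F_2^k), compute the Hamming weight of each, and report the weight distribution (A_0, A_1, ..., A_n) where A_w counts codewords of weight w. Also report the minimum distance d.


Weight distribution: A_0 = 1, A_1 = 1, A_2 = 1, A_3 = 1, A_4 = 3, A_5 = 3, A_6 = 3, A_7 = 3. Minimum distance d = 1.

Enumerate all 2^4 = 16 messages m ∈ F_2^4.
For each, compute codeword c = mG in F_2^9, then tally its weight.
  m = 0000 → c = 000000000, weight = 0.
  m = 1000 → c = 110101111, weight = 7.
  m = 0100 → c = 110001111, weight = 6.
  m = 1100 → c = 000100000, weight = 1.
  m = 0010 → c = 011101010, weight = 5.
  m = 1010 → c = 101000101, weight = 4.
  m = 0110 → c = 101100101, weight = 5.
  m = 1110 → c = 011001010, weight = 4.
  m = 0001 → c = 101110001, weight = 5.
  m = 1001 → c = 011011110, weight = 6.
  m = 0101 → c = 011111110, weight = 7.
  m = 1101 → c = 101010001, weight = 4.
  m = 0011 → c = 110011011, weight = 6.
  m = 1011 → c = 000110100, weight = 3.
  m = 0111 → c = 000010100, weight = 2.
  m = 1111 → c = 110111011, weight = 7.
Tally weights:
  weight 0: 1 codewords.
  weight 1: 1 codewords.
  weight 2: 1 codewords.
  weight 3: 1 codewords.
  weight 4: 3 codewords.
  weight 5: 3 codewords.
  weight 6: 3 codewords.
  weight 7: 3 codewords.
Minimum distance d = smallest w > 0 with A_w > 0 = 1.
Sanity: Σ A_w = 16 = 2^4 = 16 ✓.


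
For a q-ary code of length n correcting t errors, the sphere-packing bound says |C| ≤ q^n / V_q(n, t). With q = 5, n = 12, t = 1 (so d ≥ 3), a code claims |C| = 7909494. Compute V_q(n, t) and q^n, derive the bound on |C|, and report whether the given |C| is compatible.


V_q(n, t) = 49, q^n = 244140625, Hamming bound = 4982461, |C| = 7909494 > bound (violated).

Step 1: Compute V_q(n, t) = Σ_{j=0}^1 C(n, j) (q−1)^j.
  j = 0: C(12,0)·(4)^0 = 1·1 = 1.
  j = 1: C(12,1)·(4)^1 = 12·4 = 48.
  V_q(n, t) = 1 + 48 = 49.
Step 2: q^n = 5^12 = 244140625.
Step 3: Hamming bound ⌊q^n / V_q(n,t)⌋ = ⌊244140625/49⌋ = 4982461.
Step 4: Compare |C| = 7909494 to 4982461: violated.
The claimed |C| lies above the Hamming bound, so no 5-ary code of length 12 with d ≥ 3 can have 7909494 codewords.


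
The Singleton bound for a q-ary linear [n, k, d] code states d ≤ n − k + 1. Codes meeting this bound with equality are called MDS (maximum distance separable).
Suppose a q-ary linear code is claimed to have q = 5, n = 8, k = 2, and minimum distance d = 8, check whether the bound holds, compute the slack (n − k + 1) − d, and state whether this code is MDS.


Singleton RHS = n − k + 1 = 7, slack = -1, bound violated (no such code; not MDS).

Singleton bound: d ≤ n − k + 1.
Here n = 8, k = 2, so n − k + 1 = 7.
Given d = 8, check d ≤ 7: NO.
Slack = (n − k + 1) − d = -1.
The slack is negative: d = 8 exceeds n − k + 1 = 7 by 1, so the Singleton bound is violated and no linear [8, 2, 8]_5 code can exist. In particular it is not MDS (MDS requires d = n − k + 1 exactly).
Description: the claimed parameters are [8, 2, 8]_5; such a code would be impossible (violates the Singleton bound).


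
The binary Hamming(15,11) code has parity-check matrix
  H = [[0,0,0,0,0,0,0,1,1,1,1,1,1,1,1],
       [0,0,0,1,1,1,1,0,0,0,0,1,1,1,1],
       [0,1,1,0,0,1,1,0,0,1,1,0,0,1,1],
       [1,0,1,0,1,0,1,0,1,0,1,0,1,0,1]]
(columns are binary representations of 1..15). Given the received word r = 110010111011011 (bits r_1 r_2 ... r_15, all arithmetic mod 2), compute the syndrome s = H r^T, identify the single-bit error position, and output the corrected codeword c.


s = (0, 1, 1, 0)^T, error position = 6, corrected codeword c = 110011111011011

Compute s = H r^T mod 2 one row at a time:
  s_1 = 1 + 1 + 0 + 1 + 1 + 0 + 1 + 1 = 6 ≡ 0 (mod 2).
  s_2 = 0 + 1 + 0 + 1 + 1 + 0 + 1 + 1 = 5 ≡ 1 (mod 2).
  s_3 = 1 + 0 + 0 + 1 + 0 + 1 + 1 + 1 = 5 ≡ 1 (mod 2).
  s_4 = 1 + 0 + 1 + 1 + 1 + 1 + 0 + 1 = 6 ≡ 0 (mod 2).
s = (0, 1, 1, 0)^T — this equals column 6 of H (binary 0110), so error is at position 6.
Correct: flip bit 6 of r = 110010111011011 to get c = 110011111011011.


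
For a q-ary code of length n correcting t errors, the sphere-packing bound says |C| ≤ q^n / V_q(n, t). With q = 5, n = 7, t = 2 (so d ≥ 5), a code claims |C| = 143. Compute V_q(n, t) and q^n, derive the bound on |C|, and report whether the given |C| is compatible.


V_q(n, t) = 365, q^n = 78125, Hamming bound = 214, |C| = 143 ≤ bound (satisfied).

Step 1: Compute V_q(n, t) = Σ_{j=0}^2 C(n, j) (q−1)^j.
  j = 0: C(7,0)·(4)^0 = 1·1 = 1.
  j = 1: C(7,1)·(4)^1 = 7·4 = 28.
  j = 2: C(7,2)·(4)^2 = 21·16 = 336.
  V_q(n, t) = 1 + 28 + 336 = 365.
Step 2: q^n = 5^7 = 78125.
Step 3: Hamming bound ⌊q^n / V_q(n,t)⌋ = ⌊78125/365⌋ = 214.
Step 4: Compare |C| = 143 to 214: satisfied.
The claimed |C| lies below the Hamming bound.


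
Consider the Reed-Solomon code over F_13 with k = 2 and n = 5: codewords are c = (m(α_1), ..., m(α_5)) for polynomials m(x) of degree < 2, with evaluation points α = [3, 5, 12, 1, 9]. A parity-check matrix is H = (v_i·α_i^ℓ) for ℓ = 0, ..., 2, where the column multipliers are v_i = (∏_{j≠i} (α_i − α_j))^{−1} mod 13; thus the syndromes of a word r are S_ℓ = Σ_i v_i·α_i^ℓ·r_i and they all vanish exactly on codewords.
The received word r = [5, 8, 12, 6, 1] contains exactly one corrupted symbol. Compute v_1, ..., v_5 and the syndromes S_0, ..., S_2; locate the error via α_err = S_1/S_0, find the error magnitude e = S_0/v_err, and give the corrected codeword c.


S = (2, 2, 2), error at position 4, error magnitude e = 4, c = [5, 8, 12, 2, 1].

Step 1: column multipliers v_i = (∏_{j≠i}(α_i − α_j))^{−1} mod 13.
  i = 1 (α = 3): (3−5)(3−12)(3−1)(3−9) = (−2)·(−9)·2·(−6) = −216 ≡ 5, so v_1 = 5^{−1} = 8 (mod 13).
  i = 2 (α = 5): (5−3)(5−12)(5−1)(5−9) = 2·(−7)·4·(−4) = 224 ≡ 3, so v_2 = 3^{−1} = 9 (mod 13).
  i = 3 (α = 12): (12−3)(12−5)(12−1)(12−9) = 9·7·11·3 = 2079 ≡ 12, so v_3 = 12^{−1} = 12 (mod 13).
  i = 4 (α = 1): (1−3)(1−5)(1−12)(1−9) = (−2)·(−4)·(−11)·(−8) = 704 ≡ 2, so v_4 = 2^{−1} = 7 (mod 13).
  i = 5 (α = 9): (9−3)(9−5)(9−12)(9−1) = 6·4·(−3)·8 = −576 ≡ 9, so v_5 = 9^{−1} = 3 (mod 13).
  v = [8, 9, 12, 7, 3].
Step 2: syndromes of r = [5, 8, 12, 6, 1] (all sums mod 13).
  S_0 = Σ v_i r_i = 8·5 + 9·8 + 12·12 + 7·6 + 3·1 = 301 ≡ 2.
  S_1 = Σ v_i α_i r_i = 8·3·5 + 9·5·8 + 12·12·12 + 7·1·6 + 3·9·1 = 2277 ≡ 2.
  α_i^2 mod 13 = [9, 12, 1, 1, 3].
  S_2 = Σ v_i α_i^2 r_i = 8·9·5 + 9·12·8 + 12·1·12 + 7·1·6 + 3·3·1 = 1419 ≡ 2.
  S = (2, 2, 2) ≠ 0, so r is not a codeword (an error is present).
Step 3: locate the error. For a single error e at position i, S_ℓ = v_i·e·α_i^ℓ, so α_err = S_1/S_0.
  S_0^{−1} = 2^{−1} = 7 (mod 13), so α_err = 2·7 = 14 ≡ 1 = α_4. Error position i = 4.
  Consistency check: S_2/S_1 = 2·7 = 14 ≡ 1 = α_err ✓ (single-error assumption holds).
Step 4: error magnitude e = S_0/v_4 = S_0·∏_{j≠4}(α_4 − α_j) = 2·2 = 4 ≡ 4 (mod 13).
Step 5: correct position 4: c_4 = r_4 − e = 6 − 4 ≡ 2 (mod 13). Hence c = [5, 8, 12, 2, 1].
  Check: interpolating c through the α_i gives m(x) = 7 + 8·x (degree < 2) with m(α_i) = c_i for every i, so c is indeed a codeword.


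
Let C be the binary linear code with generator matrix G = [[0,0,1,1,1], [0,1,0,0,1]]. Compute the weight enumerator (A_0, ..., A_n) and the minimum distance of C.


Weight distribution: A_0 = 1, A_2 = 1, A_3 = 2. Minimum distance d = 2.

Enumerate all 2^2 = 4 messages m ∈ F_2^2.
For each, compute codeword c = mG in F_2^5, then tally its weight.
  m = 00 → c = 00000, weight = 0.
  m = 10 → c = 00111, weight = 3.
  m = 01 → c = 01001, weight = 2.
  m = 11 → c = 01110, weight = 3.
Tally weights:
  weight 0: 1 codewords.
  weight 2: 1 codewords.
  weight 3: 2 codewords.
Minimum distance d = smallest w > 0 with A_w > 0 = 2.
Sanity: Σ A_w = 4 = 2^2 = 4 ✓.


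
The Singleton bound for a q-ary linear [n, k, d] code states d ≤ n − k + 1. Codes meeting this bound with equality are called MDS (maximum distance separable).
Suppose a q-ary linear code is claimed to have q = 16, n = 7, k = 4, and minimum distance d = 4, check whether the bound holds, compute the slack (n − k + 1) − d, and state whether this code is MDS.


Singleton RHS = n − k + 1 = 4, slack = 0, bound satisfied, MDS.

Singleton bound: d ≤ n − k + 1.
Here n = 7, k = 4, so n − k + 1 = 4.
Given d = 4, check d ≤ 4: YES.
Slack = (n − k + 1) − d = 0.
The code is MDS (slack = 0).
Description: the claimed parameters are [7, 4, 4]_16; such a code would be MDS (meets Singleton bound).


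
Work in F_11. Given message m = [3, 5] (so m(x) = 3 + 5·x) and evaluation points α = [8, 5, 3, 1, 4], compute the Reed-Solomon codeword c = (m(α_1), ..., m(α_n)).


c = [10, 6, 7, 8, 1]

Message polynomial: m(x) = 3 + 5·x (mod 11).
For each evaluation point α_i, compute m(α_i) mod 11:
  α_1 = 8: Horner steps 5 → 10, so m(8) = 10.
  α_2 = 5: Horner steps 5 → 6, so m(5) = 6.
  α_3 = 3: Horner steps 5 → 7, so m(3) = 7.
  α_4 = 1: Horner steps 5 → 8, so m(1) = 8.
  α_5 = 4: Horner steps 5 → 1, so m(4) = 1.
Codeword c = [10, 6, 7, 8, 1] ∈ F_11^5.


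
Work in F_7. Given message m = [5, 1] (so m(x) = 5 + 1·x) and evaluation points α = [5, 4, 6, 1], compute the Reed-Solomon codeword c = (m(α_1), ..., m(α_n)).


c = [3, 2, 4, 6]

Message polynomial: m(x) = 5 + 1·x (mod 7).
For each evaluation point α_i, compute m(α_i) mod 7:
  α_1 = 5: Horner steps 1 → 3, so m(5) = 3.
  α_2 = 4: Horner steps 1 → 2, so m(4) = 2.
  α_3 = 6: Horner steps 1 → 4, so m(6) = 4.
  α_4 = 1: Horner steps 1 → 6, so m(1) = 6.
Codeword c = [3, 2, 4, 6] ∈ F_7^4.


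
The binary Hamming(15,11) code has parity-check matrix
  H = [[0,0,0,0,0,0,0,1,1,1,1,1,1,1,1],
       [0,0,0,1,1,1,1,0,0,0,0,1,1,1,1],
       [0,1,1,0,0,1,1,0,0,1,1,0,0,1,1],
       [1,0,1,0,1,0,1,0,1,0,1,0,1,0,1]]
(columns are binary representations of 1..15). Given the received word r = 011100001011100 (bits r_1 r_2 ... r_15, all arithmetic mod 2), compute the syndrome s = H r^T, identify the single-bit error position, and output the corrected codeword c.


s = (0, 1, 1, 0)^T, error position = 6, corrected codeword c = 011101001011100

Compute s = H r^T mod 2 one row at a time:
  s_1 = 0 + 1 + 0 + 1 + 1 + 1 + 0 + 0 = 4 ≡ 0 (mod 2).
  s_2 = 1 + 0 + 0 + 0 + 1 + 1 + 0 + 0 = 3 ≡ 1 (mod 2).
  s_3 = 1 + 1 + 0 + 0 + 0 + 1 + 0 + 0 = 3 ≡ 1 (mod 2).
  s_4 = 0 + 1 + 0 + 0 + 1 + 1 + 1 + 0 = 4 ≡ 0 (mod 2).
s = (0, 1, 1, 0)^T — this equals column 6 of H (binary 0110), so error is at position 6.
Correct: flip bit 6 of r = 011100001011100 to get c = 011101001011100.


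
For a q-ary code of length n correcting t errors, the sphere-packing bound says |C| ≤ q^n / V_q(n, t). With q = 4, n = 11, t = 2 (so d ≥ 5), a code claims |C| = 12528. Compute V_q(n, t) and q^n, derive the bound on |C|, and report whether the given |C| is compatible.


V_q(n, t) = 529, q^n = 4194304, Hamming bound = 7928, |C| = 12528 > bound (violated).

Step 1: Compute V_q(n, t) = Σ_{j=0}^2 C(n, j) (q−1)^j.
  j = 0: C(11,0)·(3)^0 = 1·1 = 1.
  j = 1: C(11,1)·(3)^1 = 11·3 = 33.
  j = 2: C(11,2)·(3)^2 = 55·9 = 495.
  V_q(n, t) = 1 + 33 + 495 = 529.
Step 2: q^n = 4^11 = 4194304.
Step 3: Hamming bound ⌊q^n / V_q(n,t)⌋ = ⌊4194304/529⌋ = 7928.
Step 4: Compare |C| = 12528 to 7928: violated.
The claimed |C| lies above the Hamming bound, so no 4-ary code of length 11 with d ≥ 5 can have 12528 codewords.


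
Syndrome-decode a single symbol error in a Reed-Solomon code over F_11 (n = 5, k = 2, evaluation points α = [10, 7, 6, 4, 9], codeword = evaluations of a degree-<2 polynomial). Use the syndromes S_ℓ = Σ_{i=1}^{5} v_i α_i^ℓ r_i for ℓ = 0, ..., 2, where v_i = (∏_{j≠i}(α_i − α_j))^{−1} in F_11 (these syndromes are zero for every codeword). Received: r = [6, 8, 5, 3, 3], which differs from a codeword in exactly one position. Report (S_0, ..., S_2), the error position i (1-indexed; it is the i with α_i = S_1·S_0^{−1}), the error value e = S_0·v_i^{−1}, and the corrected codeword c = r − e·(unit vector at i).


S = (1, 4, 5), error at position 4, error magnitude e = 4, c = [6, 8, 5, 10, 3].

Step 1: column multipliers v_i = (∏_{j≠i}(α_i − α_j))^{−1} mod 11.
  i = 1 (α = 10): (10−7)(10−6)(10−4)(10−9) = 3·4·6·1 = 72 ≡ 6, so v_1 = 6^{−1} = 2 (mod 11).
  i = 2 (α = 7): (7−10)(7−6)(7−4)(7−9) = (−3)·1·3·(−2) = 18 ≡ 7, so v_2 = 7^{−1} = 8 (mod 11).
  i = 3 (α = 6): (6−10)(6−7)(6−4)(6−9) = (−4)·(−1)·2·(−3) = −24 ≡ 9, so v_3 = 9^{−1} = 5 (mod 11).
  i = 4 (α = 4): (4−10)(4−7)(4−6)(4−9) = (−6)·(−3)·(−2)·(−5) = 180 ≡ 4, so v_4 = 4^{−1} = 3 (mod 11).
  i = 5 (α = 9): (9−10)(9−7)(9−6)(9−4) = (−1)·2·3·5 = −30 ≡ 3, so v_5 = 3^{−1} = 4 (mod 11).
  v = [2, 8, 5, 3, 4].
Step 2: syndromes of r = [6, 8, 5, 3, 3] (all sums mod 11).
  S_0 = Σ v_i r_i = 2·6 + 8·8 + 5·5 + 3·3 + 4·3 = 122 ≡ 1.
  S_1 = Σ v_i α_i r_i = 2·10·6 + 8·7·8 + 5·6·5 + 3·4·3 + 4·9·3 = 862 ≡ 4.
  α_i^2 mod 11 = [1, 5, 3, 5, 4].
  S_2 = Σ v_i α_i^2 r_i = 2·1·6 + 8·5·8 + 5·3·5 + 3·5·3 + 4·4·3 = 500 ≡ 5.
  S = (1, 4, 5) ≠ 0, so r is not a codeword (an error is present).
Step 3: locate the error. For a single error e at position i, S_ℓ = v_i·e·α_i^ℓ, so α_err = S_1/S_0.
  S_0^{−1} = 1^{−1} = 1 (mod 11), so α_err = 4·1 = 4 ≡ 4 = α_4. Error position i = 4.
  Consistency check: S_2/S_1 = 5·3 = 15 ≡ 4 = α_err ✓ (single-error assumption holds).
Step 4: error magnitude e = S_0/v_4 = S_0·∏_{j≠4}(α_4 − α_j) = 1·4 = 4 ≡ 4 (mod 11).
Step 5: correct position 4: c_4 = r_4 − e = 3 − 4 ≡ 10 (mod 11). Hence c = [6, 8, 5, 10, 3].
  Check: interpolating c through the α_i gives m(x) = 9 + 3·x (degree < 2) with m(α_i) = c_i for every i, so c is indeed a codeword.


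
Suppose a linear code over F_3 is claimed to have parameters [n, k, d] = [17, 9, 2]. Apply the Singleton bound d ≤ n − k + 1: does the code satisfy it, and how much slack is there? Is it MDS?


Singleton RHS = n − k + 1 = 9, slack = 7, bound satisfied, not MDS.

Singleton bound: d ≤ n − k + 1.
Here n = 17, k = 9, so n − k + 1 = 9.
Given d = 2, check d ≤ 9: YES.
Slack = (n − k + 1) − d = 7.
The code is NOT MDS (slack = 7 > 0).
Description: the claimed parameters are [17, 9, 2]_3; such a code would be non-MDS.


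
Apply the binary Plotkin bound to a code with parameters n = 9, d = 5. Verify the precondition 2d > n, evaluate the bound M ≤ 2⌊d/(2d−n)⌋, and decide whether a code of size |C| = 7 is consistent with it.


Plotkin bound M ≤ 10; given |C| = 7 ≤ bound (satisfied).

Check applicability: 2d = 10, n = 9.
2d − n = 1 > 0, so Plotkin applies.
Compute d/(2d−n) = 5/1 ≈ 5.0000.
⌊d/(2d−n)⌋ = 5.
Plotkin bound: M ≤ 2·5 = 10.
Given |C| = 7, check: satisfied.
This |C| is below the Plotkin bound.


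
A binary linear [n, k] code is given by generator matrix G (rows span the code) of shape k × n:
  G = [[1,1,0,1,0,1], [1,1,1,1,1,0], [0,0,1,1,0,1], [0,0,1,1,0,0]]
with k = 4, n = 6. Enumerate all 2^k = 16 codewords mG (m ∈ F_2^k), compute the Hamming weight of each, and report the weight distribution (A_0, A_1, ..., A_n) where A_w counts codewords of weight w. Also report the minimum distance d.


Weight distribution: A_0 = 1, A_1 = 1, A_2 = 3, A_3 = 6, A_4 = 3, A_5 = 1, A_6 = 1. Minimum distance d = 1.

Enumerate all 2^4 = 16 messages m ∈ F_2^4.
For each, compute codeword c = mG in F_2^6, then tally its weight.
  m = 0000 → c = 000000, weight = 0.
  m = 1000 → c = 110101, weight = 4.
  m = 0100 → c = 111110, weight = 5.
  m = 1100 → c = 001011, weight = 3.
  m = 0010 → c = 001101, weight = 3.
  m = 1010 → c = 111000, weight = 3.
  m = 0110 → c = 110011, weight = 4.
  m = 1110 → c = 000110, weight = 2.
  m = 0001 → c = 001100, weight = 2.
  m = 1001 → c = 111001, weight = 4.
  m = 0101 → c = 110010, weight = 3.
  m = 1101 → c = 000111, weight = 3.
  m = 0011 → c = 000001, weight = 1.
  m = 1011 → c = 110100, weight = 3.
  m = 0111 → c = 111111, weight = 6.
  m = 1111 → c = 001010, weight = 2.
Tally weights:
  weight 0: 1 codewords.
  weight 1: 1 codewords.
  weight 2: 3 codewords.
  weight 3: 6 codewords.
  weight 4: 3 codewords.
  weight 5: 1 codewords.
  weight 6: 1 codewords.
Minimum distance d = smallest w > 0 with A_w > 0 = 1.
Sanity: Σ A_w = 16 = 2^4 = 16 ✓.


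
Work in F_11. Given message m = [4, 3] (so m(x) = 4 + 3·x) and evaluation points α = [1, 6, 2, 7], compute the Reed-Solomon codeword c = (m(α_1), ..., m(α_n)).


c = [7, 0, 10, 3]

Message polynomial: m(x) = 4 + 3·x (mod 11).
For each evaluation point α_i, compute m(α_i) mod 11:
  α_1 = 1: Horner steps 3 → 7, so m(1) = 7.
  α_2 = 6: Horner steps 3 → 0, so m(6) = 0.
  α_3 = 2: Horner steps 3 → 10, so m(2) = 10.
  α_4 = 7: Horner steps 3 → 3, so m(7) = 3.
Codeword c = [7, 0, 10, 3] ∈ F_11^4.


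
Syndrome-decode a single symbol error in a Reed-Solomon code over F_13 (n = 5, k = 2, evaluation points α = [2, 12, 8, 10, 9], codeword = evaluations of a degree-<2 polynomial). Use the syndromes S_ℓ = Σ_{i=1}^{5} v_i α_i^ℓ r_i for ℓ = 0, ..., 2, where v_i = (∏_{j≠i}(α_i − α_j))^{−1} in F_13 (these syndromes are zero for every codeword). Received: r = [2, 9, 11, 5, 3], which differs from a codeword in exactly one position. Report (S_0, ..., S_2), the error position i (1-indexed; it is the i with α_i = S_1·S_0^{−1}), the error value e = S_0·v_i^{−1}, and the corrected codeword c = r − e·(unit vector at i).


S = (9, 7, 4), error at position 3, error magnitude e = 10, c = [2, 9, 1, 5, 3].

Step 1: column multipliers v_i = (∏_{j≠i}(α_i − α_j))^{−1} mod 13.
  i = 1 (α = 2): (2−12)(2−8)(2−10)(2−9) = (−10)·(−6)·(−8)·(−7) = 3360 ≡ 6, so v_1 = 6^{−1} = 11 (mod 13).
  i = 2 (α = 12): (12−2)(12−8)(12−10)(12−9) = 10·4·2·3 = 240 ≡ 6, so v_2 = 6^{−1} = 11 (mod 13).
  i = 3 (α = 8): (8−2)(8−12)(8−10)(8−9) = 6·(−4)·(−2)·(−1) = −48 ≡ 4, so v_3 = 4^{−1} = 10 (mod 13).
  i = 4 (α = 10): (10−2)(10−12)(10−8)(10−9) = 8·(−2)·2·1 = −32 ≡ 7, so v_4 = 7^{−1} = 2 (mod 13).
  i = 5 (α = 9): (9−2)(9−12)(9−8)(9−10) = 7·(−3)·1·(−1) = 21 ≡ 8, so v_5 = 8^{−1} = 5 (mod 13).
  v = [11, 11, 10, 2, 5].
Step 2: syndromes of r = [2, 9, 11, 5, 3] (all sums mod 13).
  S_0 = Σ v_i r_i = 11·2 + 11·9 + 10·11 + 2·5 + 5·3 = 256 ≡ 9.
  S_1 = Σ v_i α_i r_i = 11·2·2 + 11·12·9 + 10·8·11 + 2·10·5 + 5·9·3 = 2347 ≡ 7.
  α_i^2 mod 13 = [4, 1, 12, 9, 3].
  S_2 = Σ v_i α_i^2 r_i = 11·4·2 + 11·1·9 + 10·12·11 + 2·9·5 + 5·3·3 = 1642 ≡ 4.
  S = (9, 7, 4) ≠ 0, so r is not a codeword (an error is present).
Step 3: locate the error. For a single error e at position i, S_ℓ = v_i·e·α_i^ℓ, so α_err = S_1/S_0.
  S_0^{−1} = 9^{−1} = 3 (mod 13), so α_err = 7·3 = 21 ≡ 8 = α_3. Error position i = 3.
  Consistency check: S_2/S_1 = 4·2 = 8 ≡ 8 = α_err ✓ (single-error assumption holds).
Step 4: error magnitude e = S_0/v_3 = S_0·∏_{j≠3}(α_3 − α_j) = 9·4 = 36 ≡ 10 (mod 13).
Step 5: correct position 3: c_3 = r_3 − e = 11 − 10 ≡ 1 (mod 13). Hence c = [2, 9, 1, 5, 3].
  Check: interpolating c through the α_i gives m(x) = 11 + 2·x (degree < 2) with m(α_i) = c_i for every i, so c is indeed a codeword.


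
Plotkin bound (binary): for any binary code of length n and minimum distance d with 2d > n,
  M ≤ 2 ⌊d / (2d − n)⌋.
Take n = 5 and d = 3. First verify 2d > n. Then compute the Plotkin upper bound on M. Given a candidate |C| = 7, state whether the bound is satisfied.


Plotkin bound M ≤ 6; given |C| = 7 > bound (violated).

Check applicability: 2d = 6, n = 5.
2d − n = 1 > 0, so Plotkin applies.
Compute d/(2d−n) = 3/1 ≈ 3.0000.
⌊d/(2d−n)⌋ = 3.
Plotkin bound: M ≤ 2·3 = 6.
Given |C| = 7, check: VIOLATED.
This |C| is above the Plotkin bound, so no binary code with n = 5, d = 3 and 7 codewords exists.


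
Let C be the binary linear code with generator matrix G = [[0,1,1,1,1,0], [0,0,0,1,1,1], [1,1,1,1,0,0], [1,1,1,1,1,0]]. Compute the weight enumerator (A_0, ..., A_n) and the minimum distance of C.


Weight distribution: A_0 = 1, A_1 = 2, A_2 = 2, A_3 = 4, A_4 = 5, A_5 = 2. Minimum distance d = 1.

Enumerate all 2^4 = 16 messages m ∈ F_2^4.
For each, compute codeword c = mG in F_2^6, then tally its weight.
  m = 0000 → c = 000000, weight = 0.
  m = 1000 → c = 011110, weight = 4.
  m = 0100 → c = 000111, weight = 3.
  m = 1100 → c = 011001, weight = 3.
  m = 0010 → c = 111100, weight = 4.
  m = 1010 → c = 100010, weight = 2.
  m = 0110 → c = 111011, weight = 5.
  m = 1110 → c = 100101, weight = 3.
  m = 0001 → c = 111110, weight = 5.
  m = 1001 → c = 100000, weight = 1.
  m = 0101 → c = 111001, weight = 4.
  m = 1101 → c = 100111, weight = 4.
  m = 0011 → c = 000010, weight = 1.
  m = 1011 → c = 011100, weight = 3.
  m = 0111 → c = 000101, weight = 2.
  m = 1111 → c = 011011, weight = 4.
Tally weights:
  weight 0: 1 codewords.
  weight 1: 2 codewords.
  weight 2: 2 codewords.
  weight 3: 4 codewords.
  weight 4: 5 codewords.
  weight 5: 2 codewords.
Minimum distance d = smallest w > 0 with A_w > 0 = 1.
Sanity: Σ A_w = 16 = 2^4 = 16 ✓.


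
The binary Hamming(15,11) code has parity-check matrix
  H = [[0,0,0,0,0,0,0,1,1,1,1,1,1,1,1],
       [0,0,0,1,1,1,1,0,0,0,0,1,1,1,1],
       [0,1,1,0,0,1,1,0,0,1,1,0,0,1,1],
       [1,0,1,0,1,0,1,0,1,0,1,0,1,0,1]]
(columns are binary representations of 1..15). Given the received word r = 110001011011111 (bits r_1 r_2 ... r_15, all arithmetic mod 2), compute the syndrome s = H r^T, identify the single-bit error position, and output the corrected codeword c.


s = (1, 1, 1, 1)^T, error position = 15, corrected codeword c = 110001011011110

Compute s = H r^T mod 2 one row at a time:
  s_1 = 1 + 1 + 0 + 1 + 1 + 1 + 1 + 1 = 7 ≡ 1 (mod 2).
  s_2 = 0 + 0 + 1 + 0 + 1 + 1 + 1 + 1 = 5 ≡ 1 (mod 2).
  s_3 = 1 + 0 + 1 + 0 + 0 + 1 + 1 + 1 = 5 ≡ 1 (mod 2).
  s_4 = 1 + 0 + 0 + 0 + 1 + 1 + 1 + 1 = 5 ≡ 1 (mod 2).
s = (1, 1, 1, 1)^T — this equals column 15 of H (binary 1111), so error is at position 15.
Correct: flip bit 15 of r = 110001011011111 to get c = 110001011011110.


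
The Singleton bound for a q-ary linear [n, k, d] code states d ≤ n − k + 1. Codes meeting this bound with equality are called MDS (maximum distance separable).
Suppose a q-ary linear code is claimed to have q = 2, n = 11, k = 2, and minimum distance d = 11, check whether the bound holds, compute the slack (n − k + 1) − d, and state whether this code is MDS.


Singleton RHS = n − k + 1 = 10, slack = -1, bound violated (no such code; not MDS).

Singleton bound: d ≤ n − k + 1.
Here n = 11, k = 2, so n − k + 1 = 10.
Given d = 11, check d ≤ 10: NO.
Slack = (n − k + 1) − d = -1.
The slack is negative: d = 11 exceeds n − k + 1 = 10 by 1, so the Singleton bound is violated and no linear [11, 2, 11]_2 code can exist. In particular it is not MDS (MDS requires d = n − k + 1 exactly).
Description: the claimed parameters are [11, 2, 11]_2; such a code would be impossible (violates the Singleton bound).


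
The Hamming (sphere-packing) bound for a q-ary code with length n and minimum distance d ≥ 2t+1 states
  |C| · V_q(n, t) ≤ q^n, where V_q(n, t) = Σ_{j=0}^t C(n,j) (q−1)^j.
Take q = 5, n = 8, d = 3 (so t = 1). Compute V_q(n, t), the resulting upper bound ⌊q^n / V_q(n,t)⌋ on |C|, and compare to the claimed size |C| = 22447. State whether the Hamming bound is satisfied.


V_q(n, t) = 33, q^n = 390625, Hamming bound = 11837, |C| = 22447 > bound (violated).

Step 1: Compute V_q(n, t) = Σ_{j=0}^1 C(n, j) (q−1)^j.
  j = 0: C(8,0)·(4)^0 = 1·1 = 1.
  j = 1: C(8,1)·(4)^1 = 8·4 = 32.
  V_q(n, t) = 1 + 32 = 33.
Step 2: q^n = 5^8 = 390625.
Step 3: Hamming bound ⌊q^n / V_q(n,t)⌋ = ⌊390625/33⌋ = 11837.
Step 4: Compare |C| = 22447 to 11837: violated.
The claimed |C| lies above the Hamming bound, so no 5-ary code of length 8 with d ≥ 3 can have 22447 codewords.


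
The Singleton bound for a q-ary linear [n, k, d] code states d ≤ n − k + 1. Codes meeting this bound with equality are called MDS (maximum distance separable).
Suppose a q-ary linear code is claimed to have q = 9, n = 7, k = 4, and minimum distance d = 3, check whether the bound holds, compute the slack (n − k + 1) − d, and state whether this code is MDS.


Singleton RHS = n − k + 1 = 4, slack = 1, bound satisfied, not MDS.

Singleton bound: d ≤ n − k + 1.
Here n = 7, k = 4, so n − k + 1 = 4.
Given d = 3, check d ≤ 4: YES.
Slack = (n − k + 1) − d = 1.
The code is NOT MDS (slack = 1 > 0).
Description: the claimed parameters are [7, 4, 3]_9; such a code would be non-MDS.


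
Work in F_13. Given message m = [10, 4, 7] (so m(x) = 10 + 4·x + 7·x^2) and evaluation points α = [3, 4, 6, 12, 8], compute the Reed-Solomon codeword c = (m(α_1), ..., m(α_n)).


c = [7, 8, 0, 0, 9]

Message polynomial: m(x) = 10 + 4·x + 7·x^2 (mod 13).
For each evaluation point α_i, compute m(α_i) mod 13:
  α_1 = 3: Horner steps 7 → 12 → 7, so m(3) = 7.
  α_2 = 4: Horner steps 7 → 6 → 8, so m(4) = 8.
  α_3 = 6: Horner steps 7 → 7 → 0, so m(6) = 0.
  α_4 = 12: Horner steps 7 → 10 → 0, so m(12) = 0.
  α_5 = 8: Horner steps 7 → 8 → 9, so m(8) = 9.
Codeword c = [7, 8, 0, 0, 9] ∈ F_13^5.


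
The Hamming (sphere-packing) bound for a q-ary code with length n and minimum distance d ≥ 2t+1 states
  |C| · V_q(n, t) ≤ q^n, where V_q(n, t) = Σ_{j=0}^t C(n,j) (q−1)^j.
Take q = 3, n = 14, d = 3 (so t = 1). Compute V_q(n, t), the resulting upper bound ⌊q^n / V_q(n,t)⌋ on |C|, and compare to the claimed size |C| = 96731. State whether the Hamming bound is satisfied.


V_q(n, t) = 29, q^n = 4782969, Hamming bound = 164929, |C| = 96731 ≤ bound (satisfied).

Step 1: Compute V_q(n, t) = Σ_{j=0}^1 C(n, j) (q−1)^j.
  j = 0: C(14,0)·(2)^0 = 1·1 = 1.
  j = 1: C(14,1)·(2)^1 = 14·2 = 28.
  V_q(n, t) = 1 + 28 = 29.
Step 2: q^n = 3^14 = 4782969.
Step 3: Hamming bound ⌊q^n / V_q(n,t)⌋ = ⌊4782969/29⌋ = 164929.
Step 4: Compare |C| = 96731 to 164929: satisfied.
The claimed |C| lies below the Hamming bound.


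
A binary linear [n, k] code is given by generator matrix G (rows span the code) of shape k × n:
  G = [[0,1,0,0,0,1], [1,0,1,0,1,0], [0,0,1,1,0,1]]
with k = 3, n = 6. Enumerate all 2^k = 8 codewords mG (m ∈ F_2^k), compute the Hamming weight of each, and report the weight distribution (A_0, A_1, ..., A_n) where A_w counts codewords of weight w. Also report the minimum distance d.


Weight distribution: A_0 = 1, A_2 = 1, A_3 = 3, A_4 = 2, A_5 = 1. Minimum distance d = 2.

Enumerate all 2^3 = 8 messages m ∈ F_2^3.
For each, compute codeword c = mG in F_2^6, then tally its weight.
  m = 000 → c = 000000, weight = 0.
  m = 100 → c = 010001, weight = 2.
  m = 010 → c = 101010, weight = 3.
  m = 110 → c = 111011, weight = 5.
  m = 001 → c = 001101, weight = 3.
  m = 101 → c = 011100, weight = 3.
  m = 011 → c = 100111, weight = 4.
  m = 111 → c = 110110, weight = 4.
Tally weights:
  weight 0: 1 codewords.
  weight 2: 1 codewords.
  weight 3: 3 codewords.
  weight 4: 2 codewords.
  weight 5: 1 codewords.
Minimum distance d = smallest w > 0 with A_w > 0 = 2.
Sanity: Σ A_w = 8 = 2^3 = 8 ✓.


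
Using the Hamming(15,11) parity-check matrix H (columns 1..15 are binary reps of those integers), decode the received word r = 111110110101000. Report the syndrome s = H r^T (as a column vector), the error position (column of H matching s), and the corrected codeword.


s = (1, 0, 0, 0)^T, error position = 8, corrected codeword c = 111110100101000

Compute s = H r^T mod 2 one row at a time:
  s_1 = 1 + 0 + 1 + 0 + 1 + 0 + 0 + 0 = 3 ≡ 1 (mod 2).
  s_2 = 1 + 1 + 0 + 1 + 1 + 0 + 0 + 0 = 4 ≡ 0 (mod 2).
  s_3 = 1 + 1 + 0 + 1 + 1 + 0 + 0 + 0 = 4 ≡ 0 (mod 2).
  s_4 = 1 + 1 + 1 + 1 + 0 + 0 + 0 + 0 = 4 ≡ 0 (mod 2).
s = (1, 0, 0, 0)^T — this equals column 8 of H (binary 1000), so error is at position 8.
Correct: flip bit 8 of r = 111110110101000 to get c = 111110100101000.


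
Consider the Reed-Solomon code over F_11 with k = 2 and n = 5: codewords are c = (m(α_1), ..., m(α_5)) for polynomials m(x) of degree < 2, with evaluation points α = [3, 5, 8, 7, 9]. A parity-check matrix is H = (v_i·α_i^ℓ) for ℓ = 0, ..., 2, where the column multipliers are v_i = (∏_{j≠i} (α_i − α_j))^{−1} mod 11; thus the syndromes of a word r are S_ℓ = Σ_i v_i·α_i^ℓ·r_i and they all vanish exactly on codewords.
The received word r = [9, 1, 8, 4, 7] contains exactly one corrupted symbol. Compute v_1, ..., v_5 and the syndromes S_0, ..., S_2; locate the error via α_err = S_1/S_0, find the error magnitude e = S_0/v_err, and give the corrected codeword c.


S = (9, 6, 4), error at position 3, error magnitude e = 8, c = [9, 1, 0, 4, 7].

Step 1: column multipliers v_i = (∏_{j≠i}(α_i − α_j))^{−1} mod 11.
  i = 1 (α = 3): (3−5)(3−8)(3−7)(3−9) = (−2)·(−5)·(−4)·(−6) = 240 ≡ 9, so v_1 = 9^{−1} = 5 (mod 11).
  i = 2 (α = 5): (5−3)(5−8)(5−7)(5−9) = 2·(−3)·(−2)·(−4) = −48 ≡ 7, so v_2 = 7^{−1} = 8 (mod 11).
  i = 3 (α = 8): (8−3)(8−5)(8−7)(8−9) = 5·3·1·(−1) = −15 ≡ 7, so v_3 = 7^{−1} = 8 (mod 11).
  i = 4 (α = 7): (7−3)(7−5)(7−8)(7−9) = 4·2·(−1)·(−2) = 16 ≡ 5, so v_4 = 5^{−1} = 9 (mod 11).
  i = 5 (α = 9): (9−3)(9−5)(9−8)(9−7) = 6·4·1·2 = 48 ≡ 4, so v_5 = 4^{−1} = 3 (mod 11).
  v = [5, 8, 8, 9, 3].
Step 2: syndromes of r = [9, 1, 8, 4, 7] (all sums mod 11).
  S_0 = Σ v_i r_i = 5·9 + 8·1 + 8·8 + 9·4 + 3·7 = 174 ≡ 9.
  S_1 = Σ v_i α_i r_i = 5·3·9 + 8·5·1 + 8·8·8 + 9·7·4 + 3·9·7 = 1128 ≡ 6.
  α_i^2 mod 11 = [9, 3, 9, 5, 4].
  S_2 = Σ v_i α_i^2 r_i = 5·9·9 + 8·3·1 + 8·9·8 + 9·5·4 + 3·4·7 = 1269 ≡ 4.
  S = (9, 6, 4) ≠ 0, so r is not a codeword (an error is present).
Step 3: locate the error. For a single error e at position i, S_ℓ = v_i·e·α_i^ℓ, so α_err = S_1/S_0.
  S_0^{−1} = 9^{−1} = 5 (mod 11), so α_err = 6·5 = 30 ≡ 8 = α_3. Error position i = 3.
  Consistency check: S_2/S_1 = 4·2 = 8 ≡ 8 = α_err ✓ (single-error assumption holds).
Step 4: error magnitude e = S_0/v_3 = S_0·∏_{j≠3}(α_3 − α_j) = 9·7 = 63 ≡ 8 (mod 11).
Step 5: correct position 3: c_3 = r_3 − e = 8 − 8 ≡ 0 (mod 11). Hence c = [9, 1, 0, 4, 7].
  Check: interpolating c through the α_i gives m(x) = 10 + 7·x (degree < 2) with m(α_i) = c_i for every i, so c is indeed a codeword.


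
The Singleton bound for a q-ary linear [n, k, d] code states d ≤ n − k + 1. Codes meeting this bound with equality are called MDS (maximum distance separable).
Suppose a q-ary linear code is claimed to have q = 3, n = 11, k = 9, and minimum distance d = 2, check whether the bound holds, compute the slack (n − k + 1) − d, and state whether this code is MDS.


Singleton RHS = n − k + 1 = 3, slack = 1, bound satisfied, not MDS.

Singleton bound: d ≤ n − k + 1.
Here n = 11, k = 9, so n − k + 1 = 3.
Given d = 2, check d ≤ 3: YES.
Slack = (n − k + 1) − d = 1.
The code is NOT MDS (slack = 1 > 0).
Description: the claimed parameters are [11, 9, 2]_3; such a code would be non-MDS.


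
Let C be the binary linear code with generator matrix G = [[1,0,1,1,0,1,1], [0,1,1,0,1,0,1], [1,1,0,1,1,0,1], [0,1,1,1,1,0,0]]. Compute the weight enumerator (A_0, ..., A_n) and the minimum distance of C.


Weight distribution: A_0 = 1, A_2 = 3, A_3 = 4, A_4 = 3, A_5 = 4, A_6 = 1. Minimum distance d = 2.

Enumerate all 2^4 = 16 messages m ∈ F_2^4.
For each, compute codeword c = mG in F_2^7, then tally its weight.
  m = 0000 → c = 0000000, weight = 0.
  m = 1000 → c = 1011011, weight = 5.
  m = 0100 → c = 0110101, weight = 4.
  m = 1100 → c = 1101110, weight = 5.
  m = 0010 → c = 1101101, weight = 5.
  m = 1010 → c = 0110110, weight = 4.
  m = 0110 → c = 1011000, weight = 3.
  m = 1110 → c = 0000011, weight = 2.
  m = 0001 → c = 0111100, weight = 4.
  m = 1001 → c = 1100111, weight = 5.
  m = 0101 → c = 0001001, weight = 2.
  m = 1101 → c = 1010010, weight = 3.
  m = 0011 → c = 1010001, weight = 3.
  m = 1011 → c = 0001010, weight = 2.
  m = 0111 → c = 1100100, weight = 3.
  m = 1111 → c = 0111111, weight = 6.
Tally weights:
  weight 0: 1 codewords.
  weight 2: 3 codewords.
  weight 3: 4 codewords.
  weight 4: 3 codewords.
  weight 5: 4 codewords.
  weight 6: 1 codewords.
Minimum distance d = smallest w > 0 with A_w > 0 = 2.
Sanity: Σ A_w = 16 = 2^4 = 16 ✓.


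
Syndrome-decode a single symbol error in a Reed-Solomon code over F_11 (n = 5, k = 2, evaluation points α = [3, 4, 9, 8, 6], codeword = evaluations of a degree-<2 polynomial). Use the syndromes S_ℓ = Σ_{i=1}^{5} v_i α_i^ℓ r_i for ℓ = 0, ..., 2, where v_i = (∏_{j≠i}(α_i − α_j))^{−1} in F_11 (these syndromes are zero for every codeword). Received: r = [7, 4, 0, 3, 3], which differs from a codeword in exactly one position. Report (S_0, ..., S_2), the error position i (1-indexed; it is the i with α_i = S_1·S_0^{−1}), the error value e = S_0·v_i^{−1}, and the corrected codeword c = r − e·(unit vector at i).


S = (9, 10, 5), error at position 5, error magnitude e = 5, c = [7, 4, 0, 3, 9].

Step 1: column multipliers v_i = (∏_{j≠i}(α_i − α_j))^{−1} mod 11.
  i = 1 (α = 3): (3−4)(3−9)(3−8)(3−6) = (−1)·(−6)·(−5)·(−3) = 90 ≡ 2, so v_1 = 2^{−1} = 6 (mod 11).
  i = 2 (α = 4): (4−3)(4−9)(4−8)(4−6) = 1·(−5)·(−4)·(−2) = −40 ≡ 4, so v_2 = 4^{−1} = 3 (mod 11).
  i = 3 (α = 9): (9−3)(9−4)(9−8)(9−6) = 6·5·1·3 = 90 ≡ 2, so v_3 = 2^{−1} = 6 (mod 11).
  i = 4 (α = 8): (8−3)(8−4)(8−9)(8−6) = 5·4·(−1)·2 = −40 ≡ 4, so v_4 = 4^{−1} = 3 (mod 11).
  i = 5 (α = 6): (6−3)(6−4)(6−9)(6−8) = 3·2·(−3)·(−2) = 36 ≡ 3, so v_5 = 3^{−1} = 4 (mod 11).
  v = [6, 3, 6, 3, 4].
Step 2: syndromes of r = [7, 4, 0, 3, 3] (all sums mod 11).
  S_0 = Σ v_i r_i = 6·7 + 3·4 + 6·0 + 3·3 + 4·3 = 75 ≡ 9.
  S_1 = Σ v_i α_i r_i = 6·3·7 + 3·4·4 + 6·9·0 + 3·8·3 + 4·6·3 = 318 ≡ 10.
  α_i^2 mod 11 = [9, 5, 4, 9, 3].
  S_2 = Σ v_i α_i^2 r_i = 6·9·7 + 3·5·4 + 6·4·0 + 3·9·3 + 4·3·3 = 555 ≡ 5.
  S = (9, 10, 5) ≠ 0, so r is not a codeword (an error is present).
Step 3: locate the error. For a single error e at position i, S_ℓ = v_i·e·α_i^ℓ, so α_err = S_1/S_0.
  S_0^{−1} = 9^{−1} = 5 (mod 11), so α_err = 10·5 = 50 ≡ 6 = α_5. Error position i = 5.
  Consistency check: S_2/S_1 = 5·10 = 50 ≡ 6 = α_err ✓ (single-error assumption holds).
Step 4: error magnitude e = S_0/v_5 = S_0·∏_{j≠5}(α_5 − α_j) = 9·3 = 27 ≡ 5 (mod 11).
Step 5: correct position 5: c_5 = r_5 − e = 3 − 5 ≡ 9 (mod 11). Hence c = [7, 4, 0, 3, 9].
  Check: interpolating c through the α_i gives m(x) = 5 + 8·x (degree < 2) with m(α_i) = c_i for every i, so c is indeed a codeword.
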